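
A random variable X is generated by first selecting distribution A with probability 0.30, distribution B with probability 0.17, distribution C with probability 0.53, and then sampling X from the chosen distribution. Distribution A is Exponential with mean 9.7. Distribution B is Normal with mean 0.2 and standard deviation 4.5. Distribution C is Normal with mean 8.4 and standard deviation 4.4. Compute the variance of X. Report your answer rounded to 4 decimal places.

52.8601

Per component, A: μ=9.7, E[X²]=188.18; B: μ=0.2, E[X²]=20.29; C: μ=8.4, E[X²]=89.92.
E[X] = 0.3·9.7 + 0.17·0.2 + 0.53·8.4 = 7.396.
E[X²] = 0.3·188.18 + 0.17·20.29 + 0.53·89.92 = 107.561.
Var(X) = E[X²] − (E[X])² = 107.561 − 54.7008 = 52.8601.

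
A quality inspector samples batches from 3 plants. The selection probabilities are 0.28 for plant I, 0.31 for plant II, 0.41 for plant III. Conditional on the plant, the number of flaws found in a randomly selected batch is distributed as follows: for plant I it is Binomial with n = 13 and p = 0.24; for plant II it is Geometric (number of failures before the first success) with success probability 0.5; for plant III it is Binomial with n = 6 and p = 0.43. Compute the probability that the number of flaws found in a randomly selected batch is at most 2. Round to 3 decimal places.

0.571

Conditional on each plant, P(X ≤ 2): I: 0.363593; II: 0.875; III: 0.482304.
By total probability, P(X ≤ 2) = 0.28·0.363593 + 0.31·0.875 + 0.41·0.482304 = 0.570801.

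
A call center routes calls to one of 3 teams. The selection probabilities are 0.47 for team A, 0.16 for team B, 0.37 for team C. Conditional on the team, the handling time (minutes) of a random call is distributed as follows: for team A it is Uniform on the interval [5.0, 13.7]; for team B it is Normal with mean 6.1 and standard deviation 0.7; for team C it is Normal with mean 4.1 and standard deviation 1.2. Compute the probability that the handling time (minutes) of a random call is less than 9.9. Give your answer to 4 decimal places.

0.7947

Conditional on each team, P(X < 9.9): A: 0.563218; B: 1; C: 0.999999.
By total probability, P(X < 9.9) = 0.47·0.563218 + 0.16·1 + 0.37·0.999999 = 0.794712.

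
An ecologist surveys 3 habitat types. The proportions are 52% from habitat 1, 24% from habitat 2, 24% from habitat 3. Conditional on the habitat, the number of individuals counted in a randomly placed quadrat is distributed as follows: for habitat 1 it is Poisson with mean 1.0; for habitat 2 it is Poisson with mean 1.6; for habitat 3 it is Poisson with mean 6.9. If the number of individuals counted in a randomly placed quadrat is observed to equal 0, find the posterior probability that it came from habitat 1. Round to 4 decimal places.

0.7971

Likelihoods P(X=0 | ·): 1: 0.367879; 2: 0.201897; 3: 0.00100779.
Posterior ∝ prior × likelihood. Numerator for 1: 0.52·0.367879 = 0.191297.
Normalizing constant: 0.52·0.367879 + 0.24·0.201897 + 0.24·0.00100779 = 0.239994.
P(1 | observation) = 0.191297 / 0.239994 = 0.797091.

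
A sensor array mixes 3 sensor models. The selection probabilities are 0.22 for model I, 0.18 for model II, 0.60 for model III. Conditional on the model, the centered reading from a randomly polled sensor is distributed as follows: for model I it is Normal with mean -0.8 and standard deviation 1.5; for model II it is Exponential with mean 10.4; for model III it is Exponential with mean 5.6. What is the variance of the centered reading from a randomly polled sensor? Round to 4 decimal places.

51.6423

Per component, I: μ=-0.8, E[X²]=2.89; II: μ=10.4, E[X²]=216.32; III: μ=5.6, E[X²]=62.72.
E[X] = 0.22·-0.8 + 0.18·10.4 + 0.6·5.6 = 5.056.
E[X²] = 0.22·2.89 + 0.18·216.32 + 0.6·62.72 = 77.2054.
Var(X) = E[X²] − (E[X])² = 77.2054 − 25.5631 = 51.6423.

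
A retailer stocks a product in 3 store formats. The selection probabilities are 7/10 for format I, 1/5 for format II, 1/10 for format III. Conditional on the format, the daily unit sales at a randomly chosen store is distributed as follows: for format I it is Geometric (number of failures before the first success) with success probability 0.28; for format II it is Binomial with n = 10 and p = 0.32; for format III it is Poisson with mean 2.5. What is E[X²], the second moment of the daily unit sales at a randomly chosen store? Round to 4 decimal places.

14.4153

For each component E[X²] = Var + (mean)², giving I: 15.7959; II: 12.416; III: 8.75.
Overall E[X²] = 0.7·15.7959 + 0.2·12.416 + 0.1·8.75 = 14.4153.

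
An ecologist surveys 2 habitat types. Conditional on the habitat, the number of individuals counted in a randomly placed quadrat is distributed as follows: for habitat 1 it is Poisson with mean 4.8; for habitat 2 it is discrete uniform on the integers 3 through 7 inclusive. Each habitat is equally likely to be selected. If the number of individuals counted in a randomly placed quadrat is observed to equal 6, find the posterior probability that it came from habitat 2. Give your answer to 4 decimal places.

0.5886

Likelihoods P(X=6 | ·): 1: 0.139798; 2: 0.2.
Posterior ∝ prior × likelihood. Numerator for 2: 0.5·0.2 = 0.1.
Normalizing constant: 0.5·0.139798 + 0.5·0.2 = 0.169899.
P(2 | observation) = 0.1 / 0.169899 = 0.588585.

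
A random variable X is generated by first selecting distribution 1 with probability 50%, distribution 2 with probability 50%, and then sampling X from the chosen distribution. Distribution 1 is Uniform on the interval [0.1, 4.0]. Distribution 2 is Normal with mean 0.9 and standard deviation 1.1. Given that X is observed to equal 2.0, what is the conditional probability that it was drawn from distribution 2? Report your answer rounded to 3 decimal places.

0.462

Likelihoods f(2.0 | ·): 1: 0.25641; 2: 0.219973.
Posterior ∝ prior × likelihood. Numerator for 2: 0.5·0.219973 = 0.109987.
Normalizing constant: 0.5·0.25641 + 0.5·0.219973 = 0.238192.
P(2 | observation) = 0.109987 / 0.238192 = 0.461757.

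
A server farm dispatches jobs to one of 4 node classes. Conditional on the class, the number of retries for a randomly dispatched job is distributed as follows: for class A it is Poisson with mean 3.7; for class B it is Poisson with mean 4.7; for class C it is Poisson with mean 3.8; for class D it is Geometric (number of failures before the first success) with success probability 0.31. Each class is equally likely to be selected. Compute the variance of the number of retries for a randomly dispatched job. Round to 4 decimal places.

Per component, A: μ=3.7, E[X²]=17.39; B: μ=4.7, E[X²]=26.79; C: μ=3.8, E[X²]=18.24; D: μ=2.22581, E[X²]=12.1342.
E[X] = 0.25·3.7 + 0.25·4.7 + 0.25·3.8 + 0.25·2.22581 = 3.60645.
E[X²] = 0.25·17.39 + 0.25·26.79 + 0.25·18.24 + 0.25·12.1342 = 18.6386.
Var(X) = E[X²] − (E[X])² = 18.6386 − 13.0065 = 5.63207.

5.6321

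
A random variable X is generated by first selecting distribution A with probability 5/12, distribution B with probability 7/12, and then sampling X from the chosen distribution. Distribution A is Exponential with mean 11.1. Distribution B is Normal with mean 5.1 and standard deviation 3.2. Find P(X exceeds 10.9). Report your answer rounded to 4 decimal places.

Conditional on each component, P(X > 10.9): A: 0.374568; B: 0.0349545.
By total probability, P(X > 10.9) = 0.416667·0.374568 + 0.583333·0.0349545 = 0.17646.

0.1765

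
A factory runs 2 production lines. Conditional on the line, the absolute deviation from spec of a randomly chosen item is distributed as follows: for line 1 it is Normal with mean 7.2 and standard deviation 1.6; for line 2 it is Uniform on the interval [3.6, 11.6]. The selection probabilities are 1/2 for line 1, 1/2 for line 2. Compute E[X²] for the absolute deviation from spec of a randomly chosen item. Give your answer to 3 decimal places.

For each component E[X²] = Var + (mean)², giving 1: 54.4; 2: 63.0933.
Overall E[X²] = 0.5·54.4 + 0.5·63.0933 = 58.7467.

58.747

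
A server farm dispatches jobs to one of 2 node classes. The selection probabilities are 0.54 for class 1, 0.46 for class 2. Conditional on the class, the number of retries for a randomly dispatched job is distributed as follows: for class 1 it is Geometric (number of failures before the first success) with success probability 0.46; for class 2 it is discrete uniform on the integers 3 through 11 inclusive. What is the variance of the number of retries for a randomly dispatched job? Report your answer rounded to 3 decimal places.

Per component, 1: μ=1.17391, E[X²]=3.93006; 2: μ=7, E[X²]=55.6667.
E[X] = 0.54·1.17391 + 0.46·7 = 3.85391.
E[X²] = 0.54·3.93006 + 0.46·55.6667 = 27.7289.
Var(X) = E[X²] − (E[X])² = 27.7289 − 14.8526 = 12.8763.

12.876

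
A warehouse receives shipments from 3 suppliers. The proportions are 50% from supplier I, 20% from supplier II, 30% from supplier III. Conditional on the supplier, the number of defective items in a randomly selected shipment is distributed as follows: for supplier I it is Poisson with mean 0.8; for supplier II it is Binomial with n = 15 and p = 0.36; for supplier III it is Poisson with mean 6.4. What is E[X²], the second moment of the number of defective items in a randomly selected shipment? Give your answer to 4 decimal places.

21.4512

For each component E[X²] = Var + (mean)², giving I: 1.44; II: 32.616; III: 47.36.
Overall E[X²] = 0.5·1.44 + 0.2·32.616 + 0.3·47.36 = 21.4512.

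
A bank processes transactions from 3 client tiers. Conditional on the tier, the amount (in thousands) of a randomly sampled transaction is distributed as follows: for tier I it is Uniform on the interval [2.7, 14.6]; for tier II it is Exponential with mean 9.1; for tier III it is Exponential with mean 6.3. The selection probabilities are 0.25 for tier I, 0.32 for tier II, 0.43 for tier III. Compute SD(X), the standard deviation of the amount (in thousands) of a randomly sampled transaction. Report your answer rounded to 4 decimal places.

6.9430

Per component, I: μ=8.65, E[X²]=86.6233; II: μ=9.1, E[X²]=165.62; III: μ=6.3, E[X²]=79.38.
E[X] = 0.25·8.65 + 0.32·9.1 + 0.43·6.3 = 7.7835.
E[X²] = 0.25·86.6233 + 0.32·165.62 + 0.43·79.38 = 108.788.
Var(X) = E[X²] − (E[X])² = 108.788 − 60.5829 = 48.2048.
SD(X) = √48.2048 = 6.94296.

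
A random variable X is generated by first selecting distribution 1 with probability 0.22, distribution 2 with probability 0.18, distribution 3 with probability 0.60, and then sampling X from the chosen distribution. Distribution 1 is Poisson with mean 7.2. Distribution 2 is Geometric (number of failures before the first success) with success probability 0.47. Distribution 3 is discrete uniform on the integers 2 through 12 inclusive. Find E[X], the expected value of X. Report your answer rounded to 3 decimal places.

5.987

Component means — 1: 7.2; 2: 1.12766; 3: 7.
E[X] = 0.22·7.2 + 0.18·1.12766 + 0.6·7 = 5.98698.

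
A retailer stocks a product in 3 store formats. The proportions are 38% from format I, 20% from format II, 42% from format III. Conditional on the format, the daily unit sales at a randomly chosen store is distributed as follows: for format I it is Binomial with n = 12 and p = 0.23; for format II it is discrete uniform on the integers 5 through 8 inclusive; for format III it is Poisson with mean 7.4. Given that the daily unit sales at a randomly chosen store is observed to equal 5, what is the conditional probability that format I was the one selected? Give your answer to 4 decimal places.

0.2418

Likelihoods P(X=5 | ·): I: 0.0818087; II: 0.25; III: 0.113031.
Posterior ∝ prior × likelihood. Numerator for I: 0.38·0.0818087 = 0.0310873.
Normalizing constant: 0.38·0.0818087 + 0.2·0.25 + 0.42·0.113031 = 0.12856.
P(I | observation) = 0.0310873 / 0.12856 = 0.241811.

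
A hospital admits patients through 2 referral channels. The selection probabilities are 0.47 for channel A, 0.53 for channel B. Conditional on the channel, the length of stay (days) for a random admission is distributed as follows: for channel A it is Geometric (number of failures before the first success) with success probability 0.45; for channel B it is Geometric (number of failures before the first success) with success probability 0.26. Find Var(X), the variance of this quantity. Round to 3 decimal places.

Per component, A: μ=1.22222, E[X²]=4.20988; B: μ=2.84615, E[X²]=19.0473.
E[X] = 0.47·1.22222 + 0.53·2.84615 = 2.08291.
E[X²] = 0.47·4.20988 + 0.53·19.0473 = 12.0737.
Var(X) = E[X²] − (E[X])² = 12.0737 − 4.3385 = 7.73523.

7.735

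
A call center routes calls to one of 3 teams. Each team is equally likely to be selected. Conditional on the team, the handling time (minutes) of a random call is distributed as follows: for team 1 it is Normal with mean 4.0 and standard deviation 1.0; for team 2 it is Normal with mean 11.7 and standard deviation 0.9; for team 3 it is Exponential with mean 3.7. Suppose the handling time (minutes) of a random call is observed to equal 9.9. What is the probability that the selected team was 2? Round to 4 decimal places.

0.7632

Likelihoods f(9.9 | ·): 1: 1.10158e-08; 2: 0.05999; 3: 0.0186109.
Posterior ∝ prior × likelihood. Numerator for 2: 0.333333·0.05999 = 0.0199967.
Normalizing constant: 0.333333·1.10158e-08 + 0.333333·0.05999 + 0.333333·0.0186109 = 0.0262003.
P(2 | observation) = 0.0199967 / 0.0262003 = 0.763223.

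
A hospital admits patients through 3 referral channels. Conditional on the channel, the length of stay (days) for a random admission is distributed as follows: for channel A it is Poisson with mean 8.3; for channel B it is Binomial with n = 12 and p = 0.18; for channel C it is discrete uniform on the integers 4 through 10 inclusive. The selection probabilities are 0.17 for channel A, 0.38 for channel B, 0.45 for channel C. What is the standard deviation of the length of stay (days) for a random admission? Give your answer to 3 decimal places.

Per component, A: μ=8.3, E[X²]=77.19; B: μ=2.16, E[X²]=6.4368; C: μ=7, E[X²]=53.
E[X] = 0.17·8.3 + 0.38·2.16 + 0.45·7 = 5.3818.
E[X²] = 0.17·77.19 + 0.38·6.4368 + 0.45·53 = 39.4183.
Var(X) = E[X²] − (E[X])² = 39.4183 − 28.9638 = 10.4545.
SD(X) = √10.4545 = 3.23334.

3.233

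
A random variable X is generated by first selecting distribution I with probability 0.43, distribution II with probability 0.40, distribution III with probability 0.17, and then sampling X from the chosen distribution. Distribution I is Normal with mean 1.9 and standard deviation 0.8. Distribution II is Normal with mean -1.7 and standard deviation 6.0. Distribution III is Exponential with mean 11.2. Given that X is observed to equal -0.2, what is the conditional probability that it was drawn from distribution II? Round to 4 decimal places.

0.7903

Likelihoods f(-0.2 | ·): I: 0.0159052; II: 0.0644447; III: 0.
Posterior ∝ prior × likelihood. Numerator for II: 0.4·0.0644447 = 0.0257779.
Normalizing constant: 0.43·0.0159052 + 0.4·0.0644447 + 0.17·0 = 0.0326171.
P(II | observation) = 0.0257779 / 0.0326171 = 0.790317.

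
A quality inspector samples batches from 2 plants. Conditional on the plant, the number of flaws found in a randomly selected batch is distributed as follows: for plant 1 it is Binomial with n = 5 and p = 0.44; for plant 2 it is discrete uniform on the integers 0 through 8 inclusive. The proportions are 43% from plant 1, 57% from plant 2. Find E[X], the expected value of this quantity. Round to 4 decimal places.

Component means — 1: 2.2; 2: 4.
E[X] = 0.43·2.2 + 0.57·4 = 3.226.

3.2260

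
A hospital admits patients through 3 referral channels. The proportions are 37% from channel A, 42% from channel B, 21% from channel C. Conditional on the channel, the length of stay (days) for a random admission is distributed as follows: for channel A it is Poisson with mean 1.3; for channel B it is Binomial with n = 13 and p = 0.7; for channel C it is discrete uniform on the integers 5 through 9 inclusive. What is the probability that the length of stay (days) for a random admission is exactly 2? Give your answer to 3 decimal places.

Conditional on each channel, P(X = 2): A: 0.230289; B: 6.77056e-05; C: 0.
By total probability, P(X = 2) = 0.37·0.230289 + 0.42·6.77056e-05 + 0.21·0 = 0.0852355.

0.085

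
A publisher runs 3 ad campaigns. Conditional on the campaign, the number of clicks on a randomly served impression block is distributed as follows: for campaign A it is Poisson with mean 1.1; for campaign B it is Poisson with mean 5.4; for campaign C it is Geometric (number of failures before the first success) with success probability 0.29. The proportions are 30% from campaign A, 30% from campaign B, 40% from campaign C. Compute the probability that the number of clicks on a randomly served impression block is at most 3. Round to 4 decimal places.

0.6546

Conditional on each campaign, P(X ≤ 3): A: 0.974258; B: 0.213291; C: 0.745883.
By total probability, P(X ≤ 3) = 0.3·0.974258 + 0.3·0.213291 + 0.4·0.745883 = 0.654618.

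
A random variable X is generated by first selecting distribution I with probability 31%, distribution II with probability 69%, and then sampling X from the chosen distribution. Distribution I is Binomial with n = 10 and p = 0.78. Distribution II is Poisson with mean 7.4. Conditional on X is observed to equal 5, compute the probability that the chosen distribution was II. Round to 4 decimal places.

Likelihoods P(X=5 | ·): I: 0.0374962; II: 0.113031.
Posterior ∝ prior × likelihood. Numerator for II: 0.69·0.113031 = 0.0779915.
Normalizing constant: 0.31·0.0374962 + 0.69·0.113031 = 0.0896153.
P(II | observation) = 0.0779915 / 0.0896153 = 0.870292.

0.8703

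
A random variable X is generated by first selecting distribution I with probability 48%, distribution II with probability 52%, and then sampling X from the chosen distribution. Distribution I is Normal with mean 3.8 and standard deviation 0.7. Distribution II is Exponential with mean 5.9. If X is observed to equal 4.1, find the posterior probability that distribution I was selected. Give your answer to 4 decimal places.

0.8501

Likelihoods f(4.1 | ·): I: 0.51991; II: 0.0845961.
Posterior ∝ prior × likelihood. Numerator for I: 0.48·0.51991 = 0.249557.
Normalizing constant: 0.48·0.51991 + 0.52·0.0845961 = 0.293547.
P(I | observation) = 0.249557 / 0.293547 = 0.850143.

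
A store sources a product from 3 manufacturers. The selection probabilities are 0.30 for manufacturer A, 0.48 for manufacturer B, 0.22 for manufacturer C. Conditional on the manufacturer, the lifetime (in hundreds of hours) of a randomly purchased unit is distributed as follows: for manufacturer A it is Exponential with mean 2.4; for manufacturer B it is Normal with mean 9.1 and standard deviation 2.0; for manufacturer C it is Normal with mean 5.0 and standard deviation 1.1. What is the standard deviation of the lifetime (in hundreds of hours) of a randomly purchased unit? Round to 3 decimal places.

3.550

Per component, A: μ=2.4, E[X²]=11.52; B: μ=9.1, E[X²]=86.81; C: μ=5, E[X²]=26.21.
E[X] = 0.3·2.4 + 0.48·9.1 + 0.22·5 = 6.188.
E[X²] = 0.3·11.52 + 0.48·86.81 + 0.22·26.21 = 50.891.
Var(X) = E[X²] − (E[X])² = 50.891 − 38.2913 = 12.5997.
SD(X) = √12.5997 = 3.5496.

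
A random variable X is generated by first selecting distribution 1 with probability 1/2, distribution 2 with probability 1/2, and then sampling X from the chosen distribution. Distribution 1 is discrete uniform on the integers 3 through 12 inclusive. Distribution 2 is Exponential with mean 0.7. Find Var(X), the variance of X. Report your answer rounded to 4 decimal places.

Per component, 1: μ=7.5, E[X²]=64.5; 2: μ=0.7, E[X²]=0.98.
E[X] = 0.5·7.5 + 0.5·0.7 = 4.1.
E[X²] = 0.5·64.5 + 0.5·0.98 = 32.74.
Var(X) = E[X²] − (E[X])² = 32.74 − 16.81 = 15.93.

15.9300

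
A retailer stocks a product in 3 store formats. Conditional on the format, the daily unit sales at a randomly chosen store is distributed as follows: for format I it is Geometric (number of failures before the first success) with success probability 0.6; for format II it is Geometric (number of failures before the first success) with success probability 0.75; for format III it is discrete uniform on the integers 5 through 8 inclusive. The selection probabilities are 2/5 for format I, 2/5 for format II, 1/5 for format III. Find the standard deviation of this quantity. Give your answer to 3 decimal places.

2.580

Per component, I: μ=0.666667, E[X²]=1.55556; II: μ=0.333333, E[X²]=0.555556; III: μ=6.5, E[X²]=43.5.
E[X] = 0.4·0.666667 + 0.4·0.333333 + 0.2·6.5 = 1.7.
E[X²] = 0.4·1.55556 + 0.4·0.555556 + 0.2·43.5 = 9.54444.
Var(X) = E[X²] − (E[X])² = 9.54444 − 2.89 = 6.65444.
SD(X) = √6.65444 = 2.57962.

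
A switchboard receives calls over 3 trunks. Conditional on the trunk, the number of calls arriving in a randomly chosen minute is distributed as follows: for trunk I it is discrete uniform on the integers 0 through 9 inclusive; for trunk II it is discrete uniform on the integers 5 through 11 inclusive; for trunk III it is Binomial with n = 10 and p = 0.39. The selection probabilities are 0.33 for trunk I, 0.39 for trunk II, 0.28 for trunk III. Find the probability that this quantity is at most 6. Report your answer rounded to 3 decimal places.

Conditional on each trunk, P(X ≤ 6): I: 0.7; II: 0.285714; III: 0.952305.
By total probability, P(X ≤ 6) = 0.33·0.7 + 0.39·0.285714 + 0.28·0.952305 = 0.609074.

0.609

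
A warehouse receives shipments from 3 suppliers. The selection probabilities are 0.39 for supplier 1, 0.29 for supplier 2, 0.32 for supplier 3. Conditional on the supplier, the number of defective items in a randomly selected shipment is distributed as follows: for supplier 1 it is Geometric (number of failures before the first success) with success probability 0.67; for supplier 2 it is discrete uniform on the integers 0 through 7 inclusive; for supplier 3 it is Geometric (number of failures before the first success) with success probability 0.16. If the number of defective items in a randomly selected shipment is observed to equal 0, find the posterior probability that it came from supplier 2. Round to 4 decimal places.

Likelihoods P(X=0 | ·): 1: 0.67; 2: 0.125; 3: 0.16.
Posterior ∝ prior × likelihood. Numerator for 2: 0.29·0.125 = 0.03625.
Normalizing constant: 0.39·0.67 + 0.29·0.125 + 0.32·0.16 = 0.34875.
P(2 | observation) = 0.03625 / 0.34875 = 0.103943.

0.1039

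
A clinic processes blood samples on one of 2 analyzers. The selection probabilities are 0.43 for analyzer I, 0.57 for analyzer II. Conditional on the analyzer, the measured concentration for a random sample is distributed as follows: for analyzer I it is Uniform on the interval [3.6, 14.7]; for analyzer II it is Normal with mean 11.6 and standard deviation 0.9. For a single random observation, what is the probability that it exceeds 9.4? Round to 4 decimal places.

0.7712

Conditional on each analyzer, P(X > 9.4): I: 0.477477; II: 0.992746.
By total probability, P(X > 9.4) = 0.43·0.477477 + 0.57·0.992746 = 0.771181.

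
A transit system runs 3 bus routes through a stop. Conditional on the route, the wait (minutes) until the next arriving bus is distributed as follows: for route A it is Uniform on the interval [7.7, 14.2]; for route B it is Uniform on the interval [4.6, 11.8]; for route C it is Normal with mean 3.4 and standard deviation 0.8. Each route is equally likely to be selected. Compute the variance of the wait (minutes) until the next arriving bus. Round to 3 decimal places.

12.561

Per component, A: μ=10.95, E[X²]=123.423; B: μ=8.2, E[X²]=71.56; C: μ=3.4, E[X²]=12.2.
E[X] = 0.333333·10.95 + 0.333333·8.2 + 0.333333·3.4 = 7.51667.
E[X²] = 0.333333·123.423 + 0.333333·71.56 + 0.333333·12.2 = 69.0611.
Var(X) = E[X²] − (E[X])² = 69.0611 − 56.5003 = 12.5608.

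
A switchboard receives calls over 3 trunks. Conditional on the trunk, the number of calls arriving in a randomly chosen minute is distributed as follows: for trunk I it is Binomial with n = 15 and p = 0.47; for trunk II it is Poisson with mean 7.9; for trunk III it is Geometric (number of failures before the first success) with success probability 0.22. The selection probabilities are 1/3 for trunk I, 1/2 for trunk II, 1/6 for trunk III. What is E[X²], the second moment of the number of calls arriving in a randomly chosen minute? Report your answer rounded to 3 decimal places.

For each component E[X²] = Var + (mean)², giving I: 53.439; II: 70.31; III: 28.686.
Overall E[X²] = 0.333333·53.439 + 0.5·70.31 + 0.166667·28.686 = 57.749.

57.749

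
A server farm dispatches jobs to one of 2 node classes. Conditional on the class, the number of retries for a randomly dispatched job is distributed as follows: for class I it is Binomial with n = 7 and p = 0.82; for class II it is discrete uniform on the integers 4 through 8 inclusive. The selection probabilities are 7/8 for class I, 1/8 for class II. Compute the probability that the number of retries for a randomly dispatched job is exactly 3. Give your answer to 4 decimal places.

0.0177

Conditional on each class, P(X = 3): I: 0.0202581; II: 0.
By total probability, P(X = 3) = 0.875·0.0202581 + 0.125·0 = 0.0177259.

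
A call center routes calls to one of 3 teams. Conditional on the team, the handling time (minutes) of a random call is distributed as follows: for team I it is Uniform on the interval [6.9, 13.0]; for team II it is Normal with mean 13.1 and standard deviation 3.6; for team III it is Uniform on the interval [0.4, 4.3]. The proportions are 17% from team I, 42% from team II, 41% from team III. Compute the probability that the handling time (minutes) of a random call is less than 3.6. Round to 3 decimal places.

Conditional on each team, P(X < 3.6): I: 0; II: 0.00415891; III: 0.820513.
By total probability, P(X < 3.6) = 0.17·0 + 0.42·0.00415891 + 0.41·0.820513 = 0.338157.

0.338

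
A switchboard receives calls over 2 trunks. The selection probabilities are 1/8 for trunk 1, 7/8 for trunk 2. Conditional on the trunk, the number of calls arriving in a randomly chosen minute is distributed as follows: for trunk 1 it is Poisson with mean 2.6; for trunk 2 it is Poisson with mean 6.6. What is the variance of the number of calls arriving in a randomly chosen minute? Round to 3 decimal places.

Per component, 1: μ=2.6, E[X²]=9.36; 2: μ=6.6, E[X²]=50.16.
E[X] = 0.125·2.6 + 0.875·6.6 = 6.1.
E[X²] = 0.125·9.36 + 0.875·50.16 = 45.06.
Var(X) = E[X²] − (E[X])² = 45.06 − 37.21 = 7.85.

7.850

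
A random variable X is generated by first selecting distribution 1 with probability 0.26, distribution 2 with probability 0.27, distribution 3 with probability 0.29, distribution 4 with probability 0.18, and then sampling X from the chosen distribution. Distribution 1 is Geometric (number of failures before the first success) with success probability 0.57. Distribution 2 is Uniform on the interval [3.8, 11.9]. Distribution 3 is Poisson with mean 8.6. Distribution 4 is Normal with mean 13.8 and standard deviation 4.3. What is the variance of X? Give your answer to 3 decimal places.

26.959

Per component, 1: μ=0.754386, E[X²]=1.89258; 2: μ=7.85, E[X²]=67.09; 3: μ=8.6, E[X²]=82.56; 4: μ=13.8, E[X²]=208.93.
E[X] = 0.26·0.754386 + 0.27·7.85 + 0.29·8.6 + 0.18·13.8 = 7.29364.
E[X²] = 0.26·1.89258 + 0.27·67.09 + 0.29·82.56 + 0.18·208.93 = 80.1562.
Var(X) = E[X²] − (E[X])² = 80.1562 − 53.1972 = 26.959.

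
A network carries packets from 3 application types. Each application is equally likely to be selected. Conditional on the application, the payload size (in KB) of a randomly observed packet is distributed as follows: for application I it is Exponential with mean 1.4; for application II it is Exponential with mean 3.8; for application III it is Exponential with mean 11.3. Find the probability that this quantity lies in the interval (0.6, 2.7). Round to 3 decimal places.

0.343

Conditional on each application, P(0.6 < X < 2.7): I: 0.506083; II: 0.362554; III: 0.160824.
By total probability, P(0.6 < X < 2.7) = 0.333333·0.506083 + 0.333333·0.362554 + 0.333333·0.160824 = 0.343154.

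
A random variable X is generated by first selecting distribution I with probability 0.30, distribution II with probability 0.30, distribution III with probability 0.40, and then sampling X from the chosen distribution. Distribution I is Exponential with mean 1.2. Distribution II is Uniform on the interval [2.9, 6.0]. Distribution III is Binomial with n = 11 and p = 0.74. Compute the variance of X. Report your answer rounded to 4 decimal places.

9.8830

Per component, I: μ=1.2, E[X²]=2.88; II: μ=4.45, E[X²]=20.6033; III: μ=8.14, E[X²]=68.376.
E[X] = 0.3·1.2 + 0.3·4.45 + 0.4·8.14 = 4.951.
E[X²] = 0.3·2.88 + 0.3·20.6033 + 0.4·68.376 = 34.3954.
Var(X) = E[X²] − (E[X])² = 34.3954 − 24.5124 = 9.883.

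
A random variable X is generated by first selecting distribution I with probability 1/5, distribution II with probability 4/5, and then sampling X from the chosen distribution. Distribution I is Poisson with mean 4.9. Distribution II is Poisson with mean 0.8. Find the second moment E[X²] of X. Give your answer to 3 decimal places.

6.934

For each component E[X²] = Var + (mean)², giving I: 28.91; II: 1.44.
Overall E[X²] = 0.2·28.91 + 0.8·1.44 = 6.934.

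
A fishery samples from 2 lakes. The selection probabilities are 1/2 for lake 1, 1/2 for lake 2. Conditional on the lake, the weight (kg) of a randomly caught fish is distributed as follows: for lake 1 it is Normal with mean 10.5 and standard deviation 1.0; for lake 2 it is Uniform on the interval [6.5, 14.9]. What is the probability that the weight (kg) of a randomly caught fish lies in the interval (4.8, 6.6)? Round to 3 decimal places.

0.006

Conditional on each lake, P(4.8 < X < 6.6): 1: 4.80904e-05; 2: 0.0119048.
By total probability, P(4.8 < X < 6.6) = 0.5·4.80904e-05 + 0.5·0.0119048 = 0.00597643.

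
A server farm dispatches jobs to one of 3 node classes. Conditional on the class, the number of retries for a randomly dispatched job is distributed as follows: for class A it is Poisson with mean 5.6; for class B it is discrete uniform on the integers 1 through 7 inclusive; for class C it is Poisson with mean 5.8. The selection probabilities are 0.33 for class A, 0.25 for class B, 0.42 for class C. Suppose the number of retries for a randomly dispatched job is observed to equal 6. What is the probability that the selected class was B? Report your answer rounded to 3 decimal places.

Likelihoods P(X=6 | ·): A: 0.158397; B: 0.142857; C: 0.160076.
Posterior ∝ prior × likelihood. Numerator for B: 0.25·0.142857 = 0.0357143.
Normalizing constant: 0.33·0.158397 + 0.25·0.142857 + 0.42·0.160076 = 0.155217.
P(B | observation) = 0.0357143 / 0.155217 = 0.230092.

0.230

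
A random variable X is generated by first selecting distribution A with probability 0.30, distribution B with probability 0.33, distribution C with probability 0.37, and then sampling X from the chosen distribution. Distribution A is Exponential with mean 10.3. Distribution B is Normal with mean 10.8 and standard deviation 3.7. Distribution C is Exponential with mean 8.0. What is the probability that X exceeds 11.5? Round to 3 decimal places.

0.326

Conditional on each component, P(X > 11.5): A: 0.327422; B: 0.424972; C: 0.237521.
By total probability, P(X > 11.5) = 0.3·0.327422 + 0.33·0.424972 + 0.37·0.237521 = 0.32635.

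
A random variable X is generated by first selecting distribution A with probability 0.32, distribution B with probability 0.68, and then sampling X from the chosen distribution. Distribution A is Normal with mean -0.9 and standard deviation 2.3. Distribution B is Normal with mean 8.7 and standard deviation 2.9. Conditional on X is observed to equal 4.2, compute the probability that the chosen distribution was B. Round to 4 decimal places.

0.8553

Likelihoods f(4.2 | ·): A: 0.0148425; B: 0.0412719.
Posterior ∝ prior × likelihood. Numerator for B: 0.68·0.0412719 = 0.0280649.
Normalizing constant: 0.32·0.0148425 + 0.68·0.0412719 = 0.0328145.
P(B | observation) = 0.0280649 / 0.0328145 = 0.855259.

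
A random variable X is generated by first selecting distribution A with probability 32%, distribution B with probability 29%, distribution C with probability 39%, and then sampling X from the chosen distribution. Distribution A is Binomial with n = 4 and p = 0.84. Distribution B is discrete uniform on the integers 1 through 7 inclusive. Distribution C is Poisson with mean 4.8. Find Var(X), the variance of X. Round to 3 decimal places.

3.573

Per component, A: μ=3.36, E[X²]=11.8272; B: μ=4, E[X²]=20; C: μ=4.8, E[X²]=27.84.
E[X] = 0.32·3.36 + 0.29·4 + 0.39·4.8 = 4.1072.
E[X²] = 0.32·11.8272 + 0.29·20 + 0.39·27.84 = 20.4423.
Var(X) = E[X²] − (E[X])² = 20.4423 − 16.8691 = 3.57321.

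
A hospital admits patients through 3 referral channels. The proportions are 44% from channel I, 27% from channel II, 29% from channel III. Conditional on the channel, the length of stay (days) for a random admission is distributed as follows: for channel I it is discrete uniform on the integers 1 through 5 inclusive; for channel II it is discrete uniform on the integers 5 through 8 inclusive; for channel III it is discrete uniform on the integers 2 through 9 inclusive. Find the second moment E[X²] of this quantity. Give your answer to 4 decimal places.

26.8800

For each component E[X²] = Var + (mean)², giving I: 11; II: 43.5; III: 35.5.
Overall E[X²] = 0.44·11 + 0.27·43.5 + 0.29·35.5 = 26.88.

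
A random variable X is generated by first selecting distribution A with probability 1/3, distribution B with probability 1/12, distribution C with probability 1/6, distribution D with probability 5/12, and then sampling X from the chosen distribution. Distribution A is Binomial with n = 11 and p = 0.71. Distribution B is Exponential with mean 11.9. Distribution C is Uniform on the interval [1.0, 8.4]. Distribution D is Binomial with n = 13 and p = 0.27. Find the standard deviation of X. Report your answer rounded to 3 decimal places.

4.606

Per component, A: μ=7.81, E[X²]=63.261; B: μ=11.9, E[X²]=283.22; C: μ=4.7, E[X²]=26.6533; D: μ=3.51, E[X²]=14.8824.
E[X] = 0.333333·7.81 + 0.0833333·11.9 + 0.166667·4.7 + 0.416667·3.51 = 5.84083.
E[X²] = 0.333333·63.261 + 0.0833333·283.22 + 0.166667·26.6533 + 0.416667·14.8824 = 55.3319.
Var(X) = E[X²] − (E[X])² = 55.3319 − 34.1153 = 21.2166.
SD(X) = √21.2166 = 4.60614.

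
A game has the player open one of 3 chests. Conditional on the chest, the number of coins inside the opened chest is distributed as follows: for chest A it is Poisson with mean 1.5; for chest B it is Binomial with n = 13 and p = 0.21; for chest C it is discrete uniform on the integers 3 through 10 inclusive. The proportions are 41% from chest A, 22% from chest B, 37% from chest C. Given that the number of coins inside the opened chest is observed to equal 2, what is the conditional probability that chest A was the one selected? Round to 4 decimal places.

Likelihoods P(X=2 | ·): A: 0.251021; B: 0.257295; C: 0.
Posterior ∝ prior × likelihood. Numerator for A: 0.41·0.251021 = 0.102919.
Normalizing constant: 0.41·0.251021 + 0.22·0.257295 + 0.37·0 = 0.159524.
P(A | observation) = 0.102919 / 0.159524 = 0.645163.

0.6452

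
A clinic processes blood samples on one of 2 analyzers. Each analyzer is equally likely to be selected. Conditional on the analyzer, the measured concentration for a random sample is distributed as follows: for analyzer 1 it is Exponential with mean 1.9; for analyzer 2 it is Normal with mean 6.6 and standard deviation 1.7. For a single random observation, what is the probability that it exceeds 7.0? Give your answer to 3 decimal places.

Conditional on each analyzer, P(X > 7.0): 1: 0.025117; 2: 0.40699.
By total probability, P(X > 7.0) = 0.5·0.025117 + 0.5·0.40699 = 0.216054.

0.216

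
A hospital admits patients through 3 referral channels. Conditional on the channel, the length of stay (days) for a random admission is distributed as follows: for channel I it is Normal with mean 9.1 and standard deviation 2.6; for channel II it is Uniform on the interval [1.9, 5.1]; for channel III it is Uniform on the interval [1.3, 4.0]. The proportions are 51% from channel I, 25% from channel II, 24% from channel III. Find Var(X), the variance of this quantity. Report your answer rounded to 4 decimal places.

Per component, I: μ=9.1, E[X²]=89.57; II: μ=3.5, E[X²]=13.1033; III: μ=2.65, E[X²]=7.63.
E[X] = 0.51·9.1 + 0.25·3.5 + 0.24·2.65 = 6.152.
E[X²] = 0.51·89.57 + 0.25·13.1033 + 0.24·7.63 = 50.7877.
Var(X) = E[X²] − (E[X])² = 50.7877 − 37.8471 = 12.9406.

12.9406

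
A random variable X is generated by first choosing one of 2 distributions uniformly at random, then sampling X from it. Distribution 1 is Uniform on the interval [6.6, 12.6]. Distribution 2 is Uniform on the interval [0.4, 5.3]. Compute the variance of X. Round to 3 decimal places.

Per component, 1: μ=9.6, E[X²]=95.16; 2: μ=2.85, E[X²]=10.1233.
E[X] = 0.5·9.6 + 0.5·2.85 = 6.225.
E[X²] = 0.5·95.16 + 0.5·10.1233 = 52.6417.
Var(X) = E[X²] − (E[X])² = 52.6417 − 38.7506 = 13.891.

13.891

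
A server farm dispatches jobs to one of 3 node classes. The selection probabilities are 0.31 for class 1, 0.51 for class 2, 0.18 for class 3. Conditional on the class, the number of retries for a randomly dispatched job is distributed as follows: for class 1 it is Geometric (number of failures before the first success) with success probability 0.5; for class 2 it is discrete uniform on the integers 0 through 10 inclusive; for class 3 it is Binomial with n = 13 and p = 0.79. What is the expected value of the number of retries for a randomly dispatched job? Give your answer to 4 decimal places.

4.7086

Component means — 1: 1; 2: 5; 3: 10.27.
E[X] = 0.31·1 + 0.51·5 + 0.18·10.27 = 4.7086.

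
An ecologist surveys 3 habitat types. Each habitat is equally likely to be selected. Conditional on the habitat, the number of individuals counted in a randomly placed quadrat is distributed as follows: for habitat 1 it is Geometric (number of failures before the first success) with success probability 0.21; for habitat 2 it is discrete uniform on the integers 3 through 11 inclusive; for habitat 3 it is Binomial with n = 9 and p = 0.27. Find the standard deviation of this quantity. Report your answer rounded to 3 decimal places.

3.531

Per component, 1: μ=3.7619, E[X²]=32.0658; 2: μ=7, E[X²]=55.6667; 3: μ=2.43, E[X²]=7.6788.
E[X] = 0.333333·3.7619 + 0.333333·7 + 0.333333·2.43 = 4.3973.
E[X²] = 0.333333·32.0658 + 0.333333·55.6667 + 0.333333·7.6788 = 31.8037.
Var(X) = E[X²] − (E[X])² = 31.8037 − 19.3363 = 12.4675.
SD(X) = √12.4675 = 3.53093.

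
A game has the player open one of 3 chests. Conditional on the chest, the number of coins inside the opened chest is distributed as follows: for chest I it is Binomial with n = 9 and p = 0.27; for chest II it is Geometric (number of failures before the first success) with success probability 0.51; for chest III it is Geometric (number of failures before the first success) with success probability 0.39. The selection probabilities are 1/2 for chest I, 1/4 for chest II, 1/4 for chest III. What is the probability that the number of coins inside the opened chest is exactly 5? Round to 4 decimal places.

0.0375

Conditional on each chest, P(X = 5): I: 0.0513429; II: 0.0144062; III: 0.0329393.
By total probability, P(X = 5) = 0.5·0.0513429 + 0.25·0.0144062 + 0.25·0.0329393 = 0.0375078.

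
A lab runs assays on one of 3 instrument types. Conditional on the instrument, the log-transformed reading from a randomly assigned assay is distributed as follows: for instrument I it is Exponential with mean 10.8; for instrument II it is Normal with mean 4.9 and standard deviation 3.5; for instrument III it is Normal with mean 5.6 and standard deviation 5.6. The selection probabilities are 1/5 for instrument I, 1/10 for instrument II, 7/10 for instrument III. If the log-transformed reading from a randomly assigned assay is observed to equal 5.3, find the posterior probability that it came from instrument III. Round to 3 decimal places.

0.687

Likelihoods f(5.3 | ·): I: 0.0566827; II: 0.113242; III: 0.0711375.
Posterior ∝ prior × likelihood. Numerator for III: 0.7·0.0711375 = 0.0497963.
Normalizing constant: 0.2·0.0566827 + 0.1·0.113242 + 0.7·0.0711375 = 0.072457.
P(III | observation) = 0.0497963 / 0.072457 = 0.687253.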